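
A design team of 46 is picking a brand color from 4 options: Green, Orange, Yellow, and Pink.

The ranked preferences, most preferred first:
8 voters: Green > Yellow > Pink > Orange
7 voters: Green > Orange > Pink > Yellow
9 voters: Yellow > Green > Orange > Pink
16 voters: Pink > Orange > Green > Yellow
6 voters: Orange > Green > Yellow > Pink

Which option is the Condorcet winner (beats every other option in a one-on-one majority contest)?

Green

Green vs Orange: 24–22
Green vs Yellow: 37–9
Green vs Pink: 30–16
Green beats every other option.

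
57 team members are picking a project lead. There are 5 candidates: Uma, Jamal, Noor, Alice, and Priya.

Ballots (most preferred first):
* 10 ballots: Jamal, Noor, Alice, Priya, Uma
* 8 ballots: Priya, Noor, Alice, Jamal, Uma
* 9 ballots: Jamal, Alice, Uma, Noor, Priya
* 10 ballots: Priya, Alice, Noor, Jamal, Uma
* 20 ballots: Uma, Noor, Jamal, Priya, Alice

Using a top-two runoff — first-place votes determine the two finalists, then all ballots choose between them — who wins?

Jamal

Round 1 first-place votes: Uma 20, Jamal 19, Noor 0, Alice 0, Priya 18. Uma and Jamal advance.
Runoff: Uma is ranked above Jamal on 20 ballots, Jamal above Uma on 37.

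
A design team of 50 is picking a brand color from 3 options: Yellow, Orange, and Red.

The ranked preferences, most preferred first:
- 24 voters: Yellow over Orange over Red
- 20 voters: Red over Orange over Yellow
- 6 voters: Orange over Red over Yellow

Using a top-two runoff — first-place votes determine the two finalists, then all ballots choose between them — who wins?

Round 1 first-place votes: Yellow 24, Orange 6, Red 20. Yellow and Red advance.
Runoff: Yellow is ranked above Red on 24 ballots, Red above Yellow on 26.

Red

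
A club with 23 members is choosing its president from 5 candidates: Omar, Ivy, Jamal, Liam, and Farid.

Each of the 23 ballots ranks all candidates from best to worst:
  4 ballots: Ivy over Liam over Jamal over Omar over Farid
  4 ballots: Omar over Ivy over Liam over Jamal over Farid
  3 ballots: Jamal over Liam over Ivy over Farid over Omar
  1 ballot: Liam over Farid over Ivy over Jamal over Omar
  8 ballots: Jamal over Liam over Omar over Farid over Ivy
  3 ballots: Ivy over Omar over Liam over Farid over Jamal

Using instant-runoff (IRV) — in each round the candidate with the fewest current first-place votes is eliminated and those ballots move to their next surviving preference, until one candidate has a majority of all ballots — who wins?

Round 1: Omar 4, Ivy 7, Jamal 11, Liam 1, Farid 0. Farid eliminated.
Round 2: Omar 4, Ivy 7, Jamal 11, Liam 1. Liam eliminated.
Round 3: Omar 4, Ivy 8, Jamal 11. Omar eliminated.
Round 4: Ivy 12, Jamal 11. Ivy has a majority (≥12).

Ivy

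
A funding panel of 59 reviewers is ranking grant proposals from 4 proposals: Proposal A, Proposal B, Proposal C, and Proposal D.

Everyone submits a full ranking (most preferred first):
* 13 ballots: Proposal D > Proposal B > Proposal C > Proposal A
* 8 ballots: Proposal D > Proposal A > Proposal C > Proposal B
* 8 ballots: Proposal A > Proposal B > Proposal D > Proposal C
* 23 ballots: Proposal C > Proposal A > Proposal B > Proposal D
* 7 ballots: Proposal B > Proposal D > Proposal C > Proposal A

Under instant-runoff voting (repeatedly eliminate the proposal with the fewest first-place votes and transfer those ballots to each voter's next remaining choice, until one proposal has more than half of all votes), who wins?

Proposal D

Round 1: Proposal A 8, Proposal B 7, Proposal C 23, Proposal D 21. Proposal B eliminated.
Round 2: Proposal A 8, Proposal C 23, Proposal D 28. Proposal A eliminated.
Round 3: Proposal C 23, Proposal D 36. Proposal D has a majority (≥30).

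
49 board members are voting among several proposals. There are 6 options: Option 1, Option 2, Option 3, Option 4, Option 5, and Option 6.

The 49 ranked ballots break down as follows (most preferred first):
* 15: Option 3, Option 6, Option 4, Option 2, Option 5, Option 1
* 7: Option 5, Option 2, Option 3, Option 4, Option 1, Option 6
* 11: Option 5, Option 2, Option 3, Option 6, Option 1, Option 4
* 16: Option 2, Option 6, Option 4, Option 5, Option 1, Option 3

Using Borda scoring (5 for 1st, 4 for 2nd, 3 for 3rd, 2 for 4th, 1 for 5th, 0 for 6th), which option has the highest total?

Option 2

Option 1: 15×0 + 7×1 + 11×1 + 16×1 = 34
Option 2: 15×2 + 7×4 + 11×4 + 16×5 = 182
Option 3: 15×5 + 7×3 + 11×3 + 16×0 = 129
Option 4: 15×3 + 7×2 + 11×0 + 16×3 = 107
Option 5: 15×1 + 7×5 + 11×5 + 16×2 = 137
Option 6: 15×4 + 7×0 + 11×2 + 16×4 = 146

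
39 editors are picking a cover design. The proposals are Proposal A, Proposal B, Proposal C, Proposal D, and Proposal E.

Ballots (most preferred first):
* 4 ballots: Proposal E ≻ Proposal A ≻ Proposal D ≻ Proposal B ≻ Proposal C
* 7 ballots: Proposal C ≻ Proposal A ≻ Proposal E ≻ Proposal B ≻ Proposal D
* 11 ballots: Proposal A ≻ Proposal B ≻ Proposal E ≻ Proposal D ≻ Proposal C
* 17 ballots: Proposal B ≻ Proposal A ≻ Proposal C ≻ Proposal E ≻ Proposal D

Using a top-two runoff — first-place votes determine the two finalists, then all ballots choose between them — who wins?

Round 1 first-place votes: Proposal A 11, Proposal B 17, Proposal C 7, Proposal D 0, Proposal E 4. Proposal B and Proposal A advance.
Runoff: Proposal B is ranked above Proposal A on 17 ballots, Proposal A above Proposal B on 22.

Proposal A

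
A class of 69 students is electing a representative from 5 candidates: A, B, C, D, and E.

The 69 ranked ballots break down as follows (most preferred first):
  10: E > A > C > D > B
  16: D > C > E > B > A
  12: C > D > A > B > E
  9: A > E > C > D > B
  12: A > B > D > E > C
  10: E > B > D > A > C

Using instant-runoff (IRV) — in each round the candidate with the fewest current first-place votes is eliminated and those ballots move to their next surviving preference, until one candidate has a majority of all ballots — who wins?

D

Round 1: A 21, B 0, C 12, D 16, E 20. B eliminated.
Round 2: A 21, C 12, D 16, E 20. C eliminated.
Round 3: A 21, D 28, E 20. E eliminated.
Round 4: A 31, D 38. D has a majority (≥35).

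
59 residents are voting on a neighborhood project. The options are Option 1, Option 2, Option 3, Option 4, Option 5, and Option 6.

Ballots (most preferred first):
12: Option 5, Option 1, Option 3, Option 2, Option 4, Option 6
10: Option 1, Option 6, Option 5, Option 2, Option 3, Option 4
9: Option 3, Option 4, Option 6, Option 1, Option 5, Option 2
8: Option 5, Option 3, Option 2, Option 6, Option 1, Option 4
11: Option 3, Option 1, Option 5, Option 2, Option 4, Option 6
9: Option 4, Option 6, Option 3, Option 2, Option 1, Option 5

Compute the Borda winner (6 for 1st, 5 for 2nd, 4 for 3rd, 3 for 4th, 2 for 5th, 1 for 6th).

Option 1: 12×5 + 10×6 + 9×3 + 8×2 + 11×5 + 9×2 = 236
Option 2: 12×3 + 10×3 + 9×1 + 8×4 + 11×3 + 9×3 = 167
Option 3: 12×4 + 10×2 + 9×6 + 8×5 + 11×6 + 9×4 = 264
Option 4: 12×2 + 10×1 + 9×5 + 8×1 + 11×2 + 9×6 = 163
Option 5: 12×6 + 10×4 + 9×2 + 8×6 + 11×4 + 9×1 = 231
Option 6: 12×1 + 10×5 + 9×4 + 8×3 + 11×1 + 9×5 = 178

Option 3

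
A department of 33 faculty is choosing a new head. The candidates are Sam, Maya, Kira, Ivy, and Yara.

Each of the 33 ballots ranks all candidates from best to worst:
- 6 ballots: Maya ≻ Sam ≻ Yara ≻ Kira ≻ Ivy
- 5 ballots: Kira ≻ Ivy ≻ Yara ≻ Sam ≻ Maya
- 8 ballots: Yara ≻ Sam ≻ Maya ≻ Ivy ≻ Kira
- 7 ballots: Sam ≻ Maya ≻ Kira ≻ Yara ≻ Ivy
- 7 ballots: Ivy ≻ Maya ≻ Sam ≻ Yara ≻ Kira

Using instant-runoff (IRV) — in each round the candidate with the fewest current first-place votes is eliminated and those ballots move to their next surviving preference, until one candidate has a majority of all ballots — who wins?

Round 1: Sam 7, Maya 6, Kira 5, Ivy 7, Yara 8. Kira eliminated.
Round 2: Sam 7, Maya 6, Ivy 12, Yara 8. Maya eliminated.
Round 3: Sam 13, Ivy 12, Yara 8. Yara eliminated.
Round 4: Sam 21, Ivy 12. Sam has a majority (≥17).

Sam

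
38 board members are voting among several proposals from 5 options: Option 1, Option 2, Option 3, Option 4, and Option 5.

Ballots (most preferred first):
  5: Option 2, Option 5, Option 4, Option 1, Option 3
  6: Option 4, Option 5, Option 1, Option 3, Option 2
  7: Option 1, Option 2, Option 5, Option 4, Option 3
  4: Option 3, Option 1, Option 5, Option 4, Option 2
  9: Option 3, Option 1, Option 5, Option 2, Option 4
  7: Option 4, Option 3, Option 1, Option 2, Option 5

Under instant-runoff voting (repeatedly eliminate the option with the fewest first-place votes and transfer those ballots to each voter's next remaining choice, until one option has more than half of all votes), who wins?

Option 4

Round 1: Option 1 7, Option 2 5, Option 3 13, Option 4 13, Option 5 0. Option 5 eliminated.
Round 2: Option 1 7, Option 2 5, Option 3 13, Option 4 13. Option 2 eliminated.
Round 3: Option 1 7, Option 3 13, Option 4 18. Option 1 eliminated.
Round 4: Option 3 13, Option 4 25. Option 4 has a majority (≥20).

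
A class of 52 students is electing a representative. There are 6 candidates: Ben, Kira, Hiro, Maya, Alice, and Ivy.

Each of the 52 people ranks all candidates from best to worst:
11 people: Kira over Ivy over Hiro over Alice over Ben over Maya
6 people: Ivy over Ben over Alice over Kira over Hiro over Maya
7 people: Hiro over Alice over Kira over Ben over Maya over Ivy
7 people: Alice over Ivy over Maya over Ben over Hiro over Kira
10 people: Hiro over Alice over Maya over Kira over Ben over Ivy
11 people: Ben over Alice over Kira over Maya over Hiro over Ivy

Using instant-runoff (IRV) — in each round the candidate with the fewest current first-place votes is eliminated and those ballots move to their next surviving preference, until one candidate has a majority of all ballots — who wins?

Hiro

Round 1: Ben 11, Kira 11, Hiro 17, Maya 0, Alice 7, Ivy 6. Maya eliminated.
Round 2: Ben 11, Kira 11, Hiro 17, Alice 7, Ivy 6. Ivy eliminated.
Round 3: Ben 17, Kira 11, Hiro 17, Alice 7. Alice eliminated.
Round 4: Ben 24, Kira 11, Hiro 17. Kira eliminated.
Round 5: Ben 24, Hiro 28. Hiro has a majority (≥27).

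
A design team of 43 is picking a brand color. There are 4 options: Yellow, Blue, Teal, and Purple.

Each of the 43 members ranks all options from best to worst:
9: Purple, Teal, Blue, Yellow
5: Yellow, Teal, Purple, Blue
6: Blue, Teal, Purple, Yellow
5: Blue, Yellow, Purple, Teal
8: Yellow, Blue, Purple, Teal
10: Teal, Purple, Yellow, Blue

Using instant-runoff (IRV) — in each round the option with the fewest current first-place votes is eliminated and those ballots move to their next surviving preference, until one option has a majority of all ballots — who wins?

Teal

Round 1: Yellow 13, Blue 11, Teal 10, Purple 9. Purple eliminated.
Round 2: Yellow 13, Blue 11, Teal 19. Blue eliminated.
Round 3: Yellow 18, Teal 25. Teal has a majority (≥22).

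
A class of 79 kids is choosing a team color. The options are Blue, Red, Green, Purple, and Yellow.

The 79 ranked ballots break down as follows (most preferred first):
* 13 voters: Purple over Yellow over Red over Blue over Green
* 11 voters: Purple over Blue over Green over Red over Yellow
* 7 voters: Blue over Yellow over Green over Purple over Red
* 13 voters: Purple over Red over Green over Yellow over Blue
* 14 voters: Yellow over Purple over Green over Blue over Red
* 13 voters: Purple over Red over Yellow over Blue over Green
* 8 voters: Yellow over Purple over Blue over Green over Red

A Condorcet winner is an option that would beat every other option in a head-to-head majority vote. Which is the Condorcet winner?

Purple vs Blue: 72–7
Purple vs Red: 79–0
Purple vs Green: 72–7
Purple vs Yellow: 50–29
Purple beats every other option.

Purple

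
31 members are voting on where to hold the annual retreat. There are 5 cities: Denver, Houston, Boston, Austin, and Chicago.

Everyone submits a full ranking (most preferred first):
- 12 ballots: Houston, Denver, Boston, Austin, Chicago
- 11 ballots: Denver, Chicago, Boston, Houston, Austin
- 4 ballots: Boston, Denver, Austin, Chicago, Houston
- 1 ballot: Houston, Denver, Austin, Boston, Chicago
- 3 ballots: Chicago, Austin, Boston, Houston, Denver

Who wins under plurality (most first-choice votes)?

Houston

First-place votes: Denver 11, Houston 13, Boston 4, Austin 0, Chicago 3.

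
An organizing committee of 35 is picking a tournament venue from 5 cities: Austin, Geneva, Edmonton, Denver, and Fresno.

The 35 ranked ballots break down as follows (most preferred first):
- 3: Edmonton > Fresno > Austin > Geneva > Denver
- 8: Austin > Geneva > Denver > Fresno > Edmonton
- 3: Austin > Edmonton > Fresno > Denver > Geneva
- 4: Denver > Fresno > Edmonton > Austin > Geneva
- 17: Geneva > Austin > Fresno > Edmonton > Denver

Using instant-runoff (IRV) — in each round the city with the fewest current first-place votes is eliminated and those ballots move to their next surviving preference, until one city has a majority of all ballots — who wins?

Austin

Round 1: Austin 11, Geneva 17, Edmonton 3, Denver 4, Fresno 0. Fresno eliminated.
Round 2: Austin 11, Geneva 17, Edmonton 3, Denver 4. Edmonton eliminated.
Round 3: Austin 14, Geneva 17, Denver 4. Denver eliminated.
Round 4: Austin 18, Geneva 17. Austin has a majority (≥18).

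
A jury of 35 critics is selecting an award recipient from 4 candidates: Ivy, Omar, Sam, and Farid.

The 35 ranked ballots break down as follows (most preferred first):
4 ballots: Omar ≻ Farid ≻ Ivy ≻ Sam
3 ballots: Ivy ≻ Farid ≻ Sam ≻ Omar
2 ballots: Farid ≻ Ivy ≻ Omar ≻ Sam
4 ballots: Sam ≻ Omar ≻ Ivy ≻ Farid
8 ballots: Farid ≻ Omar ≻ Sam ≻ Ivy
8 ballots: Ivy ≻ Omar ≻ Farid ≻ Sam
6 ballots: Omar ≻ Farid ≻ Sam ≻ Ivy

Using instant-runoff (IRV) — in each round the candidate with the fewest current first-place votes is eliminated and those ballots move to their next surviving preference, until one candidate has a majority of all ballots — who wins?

Round 1: Ivy 11, Omar 10, Sam 4, Farid 10. Sam eliminated.
Round 2: Ivy 11, Omar 14, Farid 10. Farid eliminated.
Round 3: Ivy 13, Omar 22. Omar has a majority (≥18).

Omar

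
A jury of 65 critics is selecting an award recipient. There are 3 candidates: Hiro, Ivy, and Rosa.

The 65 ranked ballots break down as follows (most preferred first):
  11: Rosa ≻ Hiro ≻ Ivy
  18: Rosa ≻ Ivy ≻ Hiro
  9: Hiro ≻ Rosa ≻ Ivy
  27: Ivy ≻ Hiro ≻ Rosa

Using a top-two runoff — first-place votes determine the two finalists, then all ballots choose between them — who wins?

Rosa

Round 1 first-place votes: Hiro 9, Ivy 27, Rosa 29. Rosa and Ivy advance.
Runoff: Rosa is ranked above Ivy on 38 ballots, Ivy above Rosa on 27.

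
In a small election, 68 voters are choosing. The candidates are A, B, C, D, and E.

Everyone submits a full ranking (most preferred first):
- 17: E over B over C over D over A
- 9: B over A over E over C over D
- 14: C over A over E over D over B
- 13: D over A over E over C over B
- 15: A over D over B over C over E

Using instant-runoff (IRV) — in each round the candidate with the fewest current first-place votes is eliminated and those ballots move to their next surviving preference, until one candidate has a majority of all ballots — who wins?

Round 1: A 15, B 9, C 14, D 13, E 17. B eliminated.
Round 2: A 24, C 14, D 13, E 17. D eliminated.
Round 3: A 37, C 14, E 17. A has a majority (≥35).

A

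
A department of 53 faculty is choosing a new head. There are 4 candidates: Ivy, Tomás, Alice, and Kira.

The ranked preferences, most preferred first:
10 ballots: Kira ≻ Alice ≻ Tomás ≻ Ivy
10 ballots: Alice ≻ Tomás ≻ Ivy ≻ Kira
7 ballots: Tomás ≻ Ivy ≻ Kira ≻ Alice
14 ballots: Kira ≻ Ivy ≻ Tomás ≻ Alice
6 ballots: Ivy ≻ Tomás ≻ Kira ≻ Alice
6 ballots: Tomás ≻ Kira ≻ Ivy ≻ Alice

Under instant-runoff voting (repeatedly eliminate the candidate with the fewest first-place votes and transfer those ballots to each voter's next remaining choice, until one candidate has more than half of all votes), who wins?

Round 1: Ivy 6, Tomás 13, Alice 10, Kira 24. Ivy eliminated.
Round 2: Tomás 19, Alice 10, Kira 24. Alice eliminated.
Round 3: Tomás 29, Kira 24. Tomás has a majority (≥27).

Tomás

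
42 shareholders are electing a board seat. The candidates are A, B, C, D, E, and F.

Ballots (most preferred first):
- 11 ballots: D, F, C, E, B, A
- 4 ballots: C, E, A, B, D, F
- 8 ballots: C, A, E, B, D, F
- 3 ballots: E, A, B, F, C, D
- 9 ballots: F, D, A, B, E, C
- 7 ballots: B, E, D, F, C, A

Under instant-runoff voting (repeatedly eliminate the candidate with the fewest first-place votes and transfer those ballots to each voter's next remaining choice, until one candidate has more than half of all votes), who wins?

Round 1: A 0, B 7, C 12, D 11, E 3, F 9. A eliminated.
Round 2: B 7, C 12, D 11, E 3, F 9. E eliminated.
Round 3: B 10, C 12, D 11, F 9. F eliminated.
Round 4: B 10, C 12, D 20. B eliminated.
Round 5: C 15, D 27. D has a majority (≥22).

D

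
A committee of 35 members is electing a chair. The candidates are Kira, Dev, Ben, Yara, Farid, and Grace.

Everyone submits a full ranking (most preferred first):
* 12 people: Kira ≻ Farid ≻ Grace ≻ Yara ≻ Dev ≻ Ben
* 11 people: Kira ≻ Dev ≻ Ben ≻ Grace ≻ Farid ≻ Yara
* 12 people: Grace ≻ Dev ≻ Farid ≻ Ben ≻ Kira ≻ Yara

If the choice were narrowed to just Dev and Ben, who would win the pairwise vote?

Dev

Dev is ranked above Ben on 35 ballots; Ben above Dev on 0.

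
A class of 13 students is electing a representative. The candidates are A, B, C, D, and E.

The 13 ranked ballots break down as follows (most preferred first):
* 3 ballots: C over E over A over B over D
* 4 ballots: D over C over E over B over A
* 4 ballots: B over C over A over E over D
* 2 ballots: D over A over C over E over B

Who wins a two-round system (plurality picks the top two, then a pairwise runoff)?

Round 1 first-place votes: A 0, B 4, C 3, D 6, E 0. D and B advance.
Runoff: D is ranked above B on 6 ballots, B above D on 7.

B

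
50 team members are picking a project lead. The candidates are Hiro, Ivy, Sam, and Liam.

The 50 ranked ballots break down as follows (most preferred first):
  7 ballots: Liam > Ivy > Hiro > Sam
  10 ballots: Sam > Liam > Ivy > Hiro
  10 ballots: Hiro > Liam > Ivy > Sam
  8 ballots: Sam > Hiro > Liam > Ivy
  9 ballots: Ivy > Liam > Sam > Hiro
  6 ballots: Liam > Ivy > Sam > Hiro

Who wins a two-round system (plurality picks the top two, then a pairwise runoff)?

Round 1 first-place votes: Hiro 10, Ivy 9, Sam 18, Liam 13. Sam and Liam advance.
Runoff: Sam is ranked above Liam on 18 ballots, Liam above Sam on 32.

Liam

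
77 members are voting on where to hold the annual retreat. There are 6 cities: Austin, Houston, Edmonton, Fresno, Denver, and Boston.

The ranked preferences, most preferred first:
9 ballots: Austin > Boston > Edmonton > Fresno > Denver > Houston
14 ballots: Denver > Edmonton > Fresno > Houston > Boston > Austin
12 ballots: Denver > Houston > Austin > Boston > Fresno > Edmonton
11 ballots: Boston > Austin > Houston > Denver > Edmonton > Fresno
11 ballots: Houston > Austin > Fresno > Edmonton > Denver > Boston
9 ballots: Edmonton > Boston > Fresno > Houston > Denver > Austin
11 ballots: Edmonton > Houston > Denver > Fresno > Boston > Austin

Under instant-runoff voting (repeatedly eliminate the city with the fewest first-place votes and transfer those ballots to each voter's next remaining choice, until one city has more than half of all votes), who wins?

Edmonton

Round 1: Austin 9, Houston 11, Edmonton 20, Fresno 0, Denver 26, Boston 11. Fresno eliminated.
Round 2: Austin 9, Houston 11, Edmonton 20, Denver 26, Boston 11. Austin eliminated.
Round 3: Houston 11, Edmonton 20, Denver 26, Boston 20. Houston eliminated.
Round 4: Edmonton 31, Denver 26, Boston 20. Boston eliminated.
Round 5: Edmonton 40, Denver 37. Edmonton has a majority (≥39).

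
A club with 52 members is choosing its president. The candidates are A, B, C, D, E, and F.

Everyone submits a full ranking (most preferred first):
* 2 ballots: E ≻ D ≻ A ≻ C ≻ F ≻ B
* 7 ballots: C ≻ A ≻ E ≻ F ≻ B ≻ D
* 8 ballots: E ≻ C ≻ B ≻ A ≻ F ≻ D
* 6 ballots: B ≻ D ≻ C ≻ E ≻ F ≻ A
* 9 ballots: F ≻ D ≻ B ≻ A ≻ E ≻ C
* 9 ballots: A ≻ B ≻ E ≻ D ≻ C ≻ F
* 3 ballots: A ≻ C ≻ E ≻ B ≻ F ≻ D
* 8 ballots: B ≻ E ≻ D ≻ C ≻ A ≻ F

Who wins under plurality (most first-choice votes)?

B

First-place votes: A 12, B 14, C 7, D 0, E 10, F 9.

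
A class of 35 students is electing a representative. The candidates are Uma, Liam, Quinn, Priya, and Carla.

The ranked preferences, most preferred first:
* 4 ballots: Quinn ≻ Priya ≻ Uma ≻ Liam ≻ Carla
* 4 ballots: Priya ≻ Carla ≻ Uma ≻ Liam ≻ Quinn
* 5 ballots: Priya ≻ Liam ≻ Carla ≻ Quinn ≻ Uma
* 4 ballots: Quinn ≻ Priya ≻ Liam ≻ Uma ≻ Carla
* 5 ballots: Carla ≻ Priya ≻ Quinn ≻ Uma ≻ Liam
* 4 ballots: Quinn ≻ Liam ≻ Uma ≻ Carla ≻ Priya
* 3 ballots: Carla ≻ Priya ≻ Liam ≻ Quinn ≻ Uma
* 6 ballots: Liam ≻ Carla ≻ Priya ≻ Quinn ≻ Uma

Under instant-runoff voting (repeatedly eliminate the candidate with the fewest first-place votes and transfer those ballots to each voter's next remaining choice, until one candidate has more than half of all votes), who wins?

Carla

Round 1: Uma 0, Liam 6, Quinn 12, Priya 9, Carla 8. Uma eliminated.
Round 2: Liam 6, Quinn 12, Priya 9, Carla 8. Liam eliminated.
Round 3: Quinn 12, Priya 9, Carla 14. Priya eliminated.
Round 4: Quinn 12, Carla 23. Carla has a majority (≥18).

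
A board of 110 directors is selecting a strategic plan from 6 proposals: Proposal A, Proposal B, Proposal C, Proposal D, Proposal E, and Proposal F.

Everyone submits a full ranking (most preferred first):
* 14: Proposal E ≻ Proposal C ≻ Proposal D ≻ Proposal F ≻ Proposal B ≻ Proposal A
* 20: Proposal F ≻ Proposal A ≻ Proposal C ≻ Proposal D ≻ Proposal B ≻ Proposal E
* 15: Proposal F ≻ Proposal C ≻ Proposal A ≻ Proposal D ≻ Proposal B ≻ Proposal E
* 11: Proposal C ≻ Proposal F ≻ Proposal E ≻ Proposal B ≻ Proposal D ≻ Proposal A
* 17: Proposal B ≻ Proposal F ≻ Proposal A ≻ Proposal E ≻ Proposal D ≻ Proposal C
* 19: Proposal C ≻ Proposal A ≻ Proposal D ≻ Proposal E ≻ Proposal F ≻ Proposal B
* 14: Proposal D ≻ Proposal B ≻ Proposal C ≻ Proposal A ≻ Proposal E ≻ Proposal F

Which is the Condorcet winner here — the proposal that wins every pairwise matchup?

Proposal C

Proposal C vs Proposal A: 73–37
Proposal C vs Proposal B: 79–31
Proposal C vs Proposal D: 79–31
Proposal C vs Proposal E: 79–31
Proposal C vs Proposal F: 58–52
Proposal C beats every other proposal.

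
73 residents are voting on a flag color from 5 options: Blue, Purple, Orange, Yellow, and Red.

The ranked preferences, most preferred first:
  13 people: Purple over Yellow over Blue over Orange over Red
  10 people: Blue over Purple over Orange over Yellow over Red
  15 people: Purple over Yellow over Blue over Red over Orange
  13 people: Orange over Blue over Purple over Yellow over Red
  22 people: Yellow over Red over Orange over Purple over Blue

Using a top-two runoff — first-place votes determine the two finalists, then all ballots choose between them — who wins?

Purple

Round 1 first-place votes: Blue 10, Purple 28, Orange 13, Yellow 22, Red 0. Purple and Yellow advance.
Runoff: Purple is ranked above Yellow on 51 ballots, Yellow above Purple on 22.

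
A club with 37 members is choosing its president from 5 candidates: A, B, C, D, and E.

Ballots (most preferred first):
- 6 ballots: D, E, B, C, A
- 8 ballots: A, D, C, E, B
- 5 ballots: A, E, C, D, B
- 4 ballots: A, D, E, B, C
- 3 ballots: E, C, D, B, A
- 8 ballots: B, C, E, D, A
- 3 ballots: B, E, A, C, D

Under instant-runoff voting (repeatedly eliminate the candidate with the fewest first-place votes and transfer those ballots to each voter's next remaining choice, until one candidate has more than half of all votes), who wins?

Round 1: A 17, B 11, C 0, D 6, E 3. C eliminated.
Round 2: A 17, B 11, D 6, E 3. E eliminated.
Round 3: A 17, B 11, D 9. D eliminated.
Round 4: A 17, B 20. B has a majority (≥19).

B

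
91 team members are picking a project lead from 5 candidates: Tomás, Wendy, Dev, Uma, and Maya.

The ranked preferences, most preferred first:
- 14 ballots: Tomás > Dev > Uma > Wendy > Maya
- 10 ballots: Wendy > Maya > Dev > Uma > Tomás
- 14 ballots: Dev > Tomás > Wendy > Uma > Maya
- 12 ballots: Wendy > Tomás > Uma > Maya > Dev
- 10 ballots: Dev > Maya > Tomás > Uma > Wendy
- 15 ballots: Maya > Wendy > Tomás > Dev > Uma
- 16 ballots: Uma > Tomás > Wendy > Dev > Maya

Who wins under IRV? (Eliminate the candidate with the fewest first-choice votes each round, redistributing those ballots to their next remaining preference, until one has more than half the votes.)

Wendy

Round 1: Tomás 14, Wendy 22, Dev 24, Uma 16, Maya 15. Tomás eliminated.
Round 2: Wendy 22, Dev 38, Uma 16, Maya 15. Maya eliminated.
Round 3: Wendy 37, Dev 38, Uma 16. Uma eliminated.
Round 4: Wendy 53, Dev 38. Wendy has a majority (≥46).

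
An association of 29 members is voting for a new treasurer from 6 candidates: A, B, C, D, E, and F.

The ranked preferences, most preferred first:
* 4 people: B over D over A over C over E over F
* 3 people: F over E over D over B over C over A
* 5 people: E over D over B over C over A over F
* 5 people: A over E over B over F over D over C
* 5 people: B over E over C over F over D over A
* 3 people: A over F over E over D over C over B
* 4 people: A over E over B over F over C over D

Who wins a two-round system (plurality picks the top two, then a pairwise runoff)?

Round 1 first-place votes: A 12, B 9, C 0, D 0, E 5, F 3. A and B advance.
Runoff: A is ranked above B on 12 ballots, B above A on 17.

B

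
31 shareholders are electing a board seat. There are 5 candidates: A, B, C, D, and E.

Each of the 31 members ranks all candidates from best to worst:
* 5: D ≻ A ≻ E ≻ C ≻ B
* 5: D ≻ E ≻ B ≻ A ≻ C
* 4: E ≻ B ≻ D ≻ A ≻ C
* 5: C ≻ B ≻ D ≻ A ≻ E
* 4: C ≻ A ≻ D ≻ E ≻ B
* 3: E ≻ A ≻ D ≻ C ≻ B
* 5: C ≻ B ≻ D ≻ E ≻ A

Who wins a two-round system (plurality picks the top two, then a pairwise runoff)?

D

Round 1 first-place votes: A 0, B 0, C 14, D 10, E 7. C and D advance.
Runoff: C is ranked above D on 14 ballots, D above C on 17.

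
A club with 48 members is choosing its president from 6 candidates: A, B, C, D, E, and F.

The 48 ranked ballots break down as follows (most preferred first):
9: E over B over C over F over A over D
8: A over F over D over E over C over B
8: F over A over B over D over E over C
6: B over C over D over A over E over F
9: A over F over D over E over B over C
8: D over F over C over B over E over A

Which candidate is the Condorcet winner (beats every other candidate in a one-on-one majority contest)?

F vs A: 25–23
F vs B: 33–15
F vs C: 33–15
F vs D: 34–14
F vs E: 33–15
F beats every other candidate.

F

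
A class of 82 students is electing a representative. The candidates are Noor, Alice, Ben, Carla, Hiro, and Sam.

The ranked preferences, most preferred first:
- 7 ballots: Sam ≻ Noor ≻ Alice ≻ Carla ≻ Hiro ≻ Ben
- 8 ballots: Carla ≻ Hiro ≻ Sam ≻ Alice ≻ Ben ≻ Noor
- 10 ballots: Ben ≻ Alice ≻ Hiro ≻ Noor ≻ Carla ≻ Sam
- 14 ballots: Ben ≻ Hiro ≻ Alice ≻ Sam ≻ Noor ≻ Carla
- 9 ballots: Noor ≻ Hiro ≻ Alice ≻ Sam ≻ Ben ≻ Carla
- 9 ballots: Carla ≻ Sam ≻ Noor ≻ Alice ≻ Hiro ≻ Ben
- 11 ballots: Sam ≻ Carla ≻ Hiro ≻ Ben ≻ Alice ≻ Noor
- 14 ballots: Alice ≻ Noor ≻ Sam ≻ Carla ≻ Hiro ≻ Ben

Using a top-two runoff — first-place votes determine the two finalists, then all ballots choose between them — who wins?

Sam

Round 1 first-place votes: Noor 9, Alice 14, Ben 24, Carla 17, Hiro 0, Sam 18. Ben and Sam advance.
Runoff: Ben is ranked above Sam on 24 ballots, Sam above Ben on 58.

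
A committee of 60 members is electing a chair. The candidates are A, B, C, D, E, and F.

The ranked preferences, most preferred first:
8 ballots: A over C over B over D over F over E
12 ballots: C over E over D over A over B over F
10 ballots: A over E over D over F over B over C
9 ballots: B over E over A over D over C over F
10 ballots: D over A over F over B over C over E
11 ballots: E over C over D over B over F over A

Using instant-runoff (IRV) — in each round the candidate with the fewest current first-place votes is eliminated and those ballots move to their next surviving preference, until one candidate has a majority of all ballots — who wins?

E

Round 1: A 18, B 9, C 12, D 10, E 11, F 0. F eliminated.
Round 2: A 18, B 9, C 12, D 10, E 11. B eliminated.
Round 3: A 18, C 12, D 10, E 20. D eliminated.
Round 4: A 28, C 12, E 20. C eliminated.
Round 5: A 28, E 32. E has a majority (≥31).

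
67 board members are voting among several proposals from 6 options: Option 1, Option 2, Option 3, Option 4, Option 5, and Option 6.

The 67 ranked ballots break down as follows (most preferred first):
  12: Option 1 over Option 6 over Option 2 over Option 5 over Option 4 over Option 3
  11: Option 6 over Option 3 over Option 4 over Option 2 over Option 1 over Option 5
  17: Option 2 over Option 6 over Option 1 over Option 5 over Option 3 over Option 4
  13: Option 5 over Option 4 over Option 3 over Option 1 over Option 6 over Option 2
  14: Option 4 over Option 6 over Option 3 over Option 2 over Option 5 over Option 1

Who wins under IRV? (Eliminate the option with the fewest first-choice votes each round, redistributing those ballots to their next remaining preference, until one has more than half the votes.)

Option 4

Round 1: Option 1 12, Option 2 17, Option 3 0, Option 4 14, Option 5 13, Option 6 11. Option 3 eliminated.
Round 2: Option 1 12, Option 2 17, Option 4 14, Option 5 13, Option 6 11. Option 6 eliminated.
Round 3: Option 1 12, Option 2 17, Option 4 25, Option 5 13. Option 1 eliminated.
Round 4: Option 2 29, Option 4 25, Option 5 13. Option 5 eliminated.
Round 5: Option 2 29, Option 4 38. Option 4 has a majority (≥34).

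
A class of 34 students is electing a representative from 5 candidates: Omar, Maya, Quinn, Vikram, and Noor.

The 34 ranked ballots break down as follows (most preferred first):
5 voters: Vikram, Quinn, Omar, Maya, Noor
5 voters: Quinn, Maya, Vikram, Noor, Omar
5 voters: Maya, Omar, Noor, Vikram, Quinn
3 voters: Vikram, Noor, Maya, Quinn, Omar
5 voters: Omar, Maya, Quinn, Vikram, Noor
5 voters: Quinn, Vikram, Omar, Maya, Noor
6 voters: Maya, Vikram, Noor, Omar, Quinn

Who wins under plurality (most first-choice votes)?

Maya

First-place votes: Omar 5, Maya 11, Quinn 10, Vikram 8, Noor 0.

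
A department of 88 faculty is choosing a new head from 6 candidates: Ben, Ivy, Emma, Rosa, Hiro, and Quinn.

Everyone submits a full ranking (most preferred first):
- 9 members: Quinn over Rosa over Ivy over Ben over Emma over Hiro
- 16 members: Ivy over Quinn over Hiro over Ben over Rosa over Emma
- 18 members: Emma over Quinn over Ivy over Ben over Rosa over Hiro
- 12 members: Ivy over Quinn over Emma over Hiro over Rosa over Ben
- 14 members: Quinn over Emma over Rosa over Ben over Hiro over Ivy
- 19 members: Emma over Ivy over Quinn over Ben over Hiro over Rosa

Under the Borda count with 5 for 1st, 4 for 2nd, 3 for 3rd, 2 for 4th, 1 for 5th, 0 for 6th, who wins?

Quinn

Ben: 9×2 + 16×2 + 18×2 + 12×0 + 14×2 + 19×2 = 152
Ivy: 9×3 + 16×5 + 18×3 + 12×5 + 14×0 + 19×4 = 297
Emma: 9×1 + 16×0 + 18×5 + 12×3 + 14×4 + 19×5 = 286
Rosa: 9×4 + 16×1 + 18×1 + 12×1 + 14×3 + 19×0 = 124
Hiro: 9×0 + 16×3 + 18×0 + 12×2 + 14×1 + 19×1 = 105
Quinn: 9×5 + 16×4 + 18×4 + 12×4 + 14×5 + 19×3 = 356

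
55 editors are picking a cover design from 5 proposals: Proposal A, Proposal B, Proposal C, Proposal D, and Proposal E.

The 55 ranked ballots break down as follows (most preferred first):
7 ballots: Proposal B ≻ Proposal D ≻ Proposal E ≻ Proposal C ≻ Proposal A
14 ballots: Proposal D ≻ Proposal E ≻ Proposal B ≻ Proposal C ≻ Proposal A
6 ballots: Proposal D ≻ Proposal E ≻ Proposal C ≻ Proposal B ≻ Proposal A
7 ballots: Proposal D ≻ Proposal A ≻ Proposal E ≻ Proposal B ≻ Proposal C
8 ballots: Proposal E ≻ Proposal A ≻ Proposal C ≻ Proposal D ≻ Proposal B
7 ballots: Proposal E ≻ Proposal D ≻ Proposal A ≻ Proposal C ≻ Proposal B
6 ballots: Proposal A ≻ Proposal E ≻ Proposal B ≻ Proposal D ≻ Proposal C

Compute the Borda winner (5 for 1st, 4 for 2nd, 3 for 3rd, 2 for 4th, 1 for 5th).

Proposal E

Proposal A: 7×1 + 14×1 + 6×1 + 7×4 + 8×4 + 7×3 + 6×5 = 138
Proposal B: 7×5 + 14×3 + 6×2 + 7×2 + 8×1 + 7×1 + 6×3 = 136
Proposal C: 7×2 + 14×2 + 6×3 + 7×1 + 8×3 + 7×2 + 6×1 = 111
Proposal D: 7×4 + 14×5 + 6×5 + 7×5 + 8×2 + 7×4 + 6×2 = 219
Proposal E: 7×3 + 14×4 + 6×4 + 7×3 + 8×5 + 7×5 + 6×4 = 221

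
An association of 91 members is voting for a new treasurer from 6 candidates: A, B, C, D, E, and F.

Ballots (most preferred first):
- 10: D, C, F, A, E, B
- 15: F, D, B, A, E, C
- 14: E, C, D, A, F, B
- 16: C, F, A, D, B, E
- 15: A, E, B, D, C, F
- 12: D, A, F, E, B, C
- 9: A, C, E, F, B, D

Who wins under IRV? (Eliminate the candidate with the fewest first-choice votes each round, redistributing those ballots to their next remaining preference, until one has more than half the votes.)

D

Round 1: A 24, B 0, C 16, D 22, E 14, F 15. B eliminated.
Round 2: A 24, C 16, D 22, E 14, F 15. E eliminated.
Round 3: A 24, C 30, D 22, F 15. F eliminated.
Round 4: A 24, C 30, D 37. A eliminated.
Round 5: C 39, D 52. D has a majority (≥46).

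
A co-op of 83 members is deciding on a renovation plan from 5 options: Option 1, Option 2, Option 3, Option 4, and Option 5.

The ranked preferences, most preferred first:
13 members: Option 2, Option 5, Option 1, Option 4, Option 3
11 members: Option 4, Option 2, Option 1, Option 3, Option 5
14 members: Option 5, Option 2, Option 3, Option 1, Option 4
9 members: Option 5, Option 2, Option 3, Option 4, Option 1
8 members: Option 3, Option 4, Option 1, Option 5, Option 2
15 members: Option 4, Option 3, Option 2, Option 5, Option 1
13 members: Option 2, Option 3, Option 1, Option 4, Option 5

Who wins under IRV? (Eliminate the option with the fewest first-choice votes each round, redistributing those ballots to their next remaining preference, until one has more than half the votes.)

Option 2

Round 1: Option 1 0, Option 2 26, Option 3 8, Option 4 26, Option 5 23. Option 1 eliminated.
Round 2: Option 2 26, Option 3 8, Option 4 26, Option 5 23. Option 3 eliminated.
Round 3: Option 2 26, Option 4 34, Option 5 23. Option 5 eliminated.
Round 4: Option 2 49, Option 4 34. Option 2 has a majority (≥42).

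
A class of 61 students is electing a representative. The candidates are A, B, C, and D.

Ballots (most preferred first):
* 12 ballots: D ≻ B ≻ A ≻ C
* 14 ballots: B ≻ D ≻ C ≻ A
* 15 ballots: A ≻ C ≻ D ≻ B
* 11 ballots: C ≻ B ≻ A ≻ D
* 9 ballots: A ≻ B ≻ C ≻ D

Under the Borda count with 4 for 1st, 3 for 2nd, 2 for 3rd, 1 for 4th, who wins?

B

A: 12×2 + 14×1 + 15×4 + 11×2 + 9×4 = 156
B: 12×3 + 14×4 + 15×1 + 11×3 + 9×3 = 167
C: 12×1 + 14×2 + 15×3 + 11×4 + 9×2 = 147
D: 12×4 + 14×3 + 15×2 + 11×1 + 9×1 = 140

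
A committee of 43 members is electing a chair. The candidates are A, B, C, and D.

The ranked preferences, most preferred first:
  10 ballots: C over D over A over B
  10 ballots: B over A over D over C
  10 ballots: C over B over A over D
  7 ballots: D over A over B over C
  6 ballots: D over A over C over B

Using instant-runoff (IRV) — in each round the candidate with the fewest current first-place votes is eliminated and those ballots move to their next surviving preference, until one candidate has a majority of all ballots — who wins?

Round 1: A 0, B 10, C 20, D 13. A eliminated.
Round 2: B 10, C 20, D 13. B eliminated.
Round 3: C 20, D 23. D has a majority (≥22).

D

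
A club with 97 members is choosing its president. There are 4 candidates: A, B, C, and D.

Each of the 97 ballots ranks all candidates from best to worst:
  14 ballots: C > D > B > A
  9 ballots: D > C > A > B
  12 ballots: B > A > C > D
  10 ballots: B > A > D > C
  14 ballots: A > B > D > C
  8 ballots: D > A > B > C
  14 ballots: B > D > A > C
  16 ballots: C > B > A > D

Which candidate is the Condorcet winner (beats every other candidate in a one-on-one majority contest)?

B

B vs A: 66–31
B vs C: 58–39
B vs D: 66–31
B beats every other candidate.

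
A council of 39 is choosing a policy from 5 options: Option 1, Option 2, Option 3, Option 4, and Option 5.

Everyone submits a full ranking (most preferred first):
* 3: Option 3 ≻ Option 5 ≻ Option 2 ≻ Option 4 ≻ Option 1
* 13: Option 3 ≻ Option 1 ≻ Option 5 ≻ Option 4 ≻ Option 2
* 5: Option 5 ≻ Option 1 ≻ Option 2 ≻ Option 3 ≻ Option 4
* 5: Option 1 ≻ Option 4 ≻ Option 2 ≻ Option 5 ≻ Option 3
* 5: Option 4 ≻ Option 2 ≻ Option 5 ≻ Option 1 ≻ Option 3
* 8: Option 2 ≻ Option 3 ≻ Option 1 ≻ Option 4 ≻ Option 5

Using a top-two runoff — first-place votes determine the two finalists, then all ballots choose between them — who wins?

Round 1 first-place votes: Option 1 5, Option 2 8, Option 3 16, Option 4 5, Option 5 5. Option 3 and Option 2 advance.
Runoff: Option 3 is ranked above Option 2 on 16 ballots, Option 2 above Option 3 on 23.

Option 2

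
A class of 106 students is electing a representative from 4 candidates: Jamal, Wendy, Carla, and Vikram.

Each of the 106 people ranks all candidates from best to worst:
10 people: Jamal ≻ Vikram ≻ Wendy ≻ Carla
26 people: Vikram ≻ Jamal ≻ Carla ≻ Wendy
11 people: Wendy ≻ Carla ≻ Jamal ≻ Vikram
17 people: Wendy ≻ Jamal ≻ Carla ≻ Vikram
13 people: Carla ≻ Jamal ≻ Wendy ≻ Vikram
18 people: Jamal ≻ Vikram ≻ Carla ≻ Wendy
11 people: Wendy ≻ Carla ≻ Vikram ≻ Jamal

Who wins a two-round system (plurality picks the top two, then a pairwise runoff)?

Round 1 first-place votes: Jamal 28, Wendy 39, Carla 13, Vikram 26. Wendy and Jamal advance.
Runoff: Wendy is ranked above Jamal on 39 ballots, Jamal above Wendy on 67.

Jamal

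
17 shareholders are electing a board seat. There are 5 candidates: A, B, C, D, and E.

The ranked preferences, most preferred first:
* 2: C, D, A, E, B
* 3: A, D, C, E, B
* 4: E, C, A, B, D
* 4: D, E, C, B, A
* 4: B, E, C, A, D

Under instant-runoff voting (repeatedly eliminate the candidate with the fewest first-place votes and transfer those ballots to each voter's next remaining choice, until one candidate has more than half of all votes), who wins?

Round 1: A 3, B 4, C 2, D 4, E 4. C eliminated.
Round 2: A 3, B 4, D 6, E 4. A eliminated.
Round 3: B 4, D 9, E 4. D has a majority (≥9).

D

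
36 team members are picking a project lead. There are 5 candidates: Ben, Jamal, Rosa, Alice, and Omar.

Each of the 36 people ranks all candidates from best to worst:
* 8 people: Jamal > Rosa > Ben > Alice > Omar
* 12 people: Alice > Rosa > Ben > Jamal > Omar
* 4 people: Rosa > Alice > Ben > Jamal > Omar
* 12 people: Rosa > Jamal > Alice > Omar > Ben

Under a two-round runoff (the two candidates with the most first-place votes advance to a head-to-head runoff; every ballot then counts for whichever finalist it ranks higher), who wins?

Round 1 first-place votes: Ben 0, Jamal 8, Rosa 16, Alice 12, Omar 0. Rosa and Alice advance.
Runoff: Rosa is ranked above Alice on 24 ballots, Alice above Rosa on 12.

Rosa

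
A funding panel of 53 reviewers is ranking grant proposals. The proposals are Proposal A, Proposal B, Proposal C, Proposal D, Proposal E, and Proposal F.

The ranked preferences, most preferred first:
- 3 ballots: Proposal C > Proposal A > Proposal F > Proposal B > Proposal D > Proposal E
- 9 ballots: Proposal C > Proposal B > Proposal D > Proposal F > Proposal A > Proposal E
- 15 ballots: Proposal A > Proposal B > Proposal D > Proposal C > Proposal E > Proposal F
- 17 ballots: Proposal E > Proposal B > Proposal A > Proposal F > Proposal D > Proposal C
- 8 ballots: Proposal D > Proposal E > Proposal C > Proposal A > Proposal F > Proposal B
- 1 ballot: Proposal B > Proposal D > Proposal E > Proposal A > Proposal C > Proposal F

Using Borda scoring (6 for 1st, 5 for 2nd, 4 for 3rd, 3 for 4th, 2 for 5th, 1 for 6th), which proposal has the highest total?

Proposal A: 3×5 + 9×2 + 15×6 + 17×4 + 8×3 + 1×3 = 218
Proposal B: 3×3 + 9×5 + 15×5 + 17×5 + 8×1 + 1×6 = 228
Proposal C: 3×6 + 9×6 + 15×3 + 17×1 + 8×4 + 1×2 = 168
Proposal D: 3×2 + 9×4 + 15×4 + 17×2 + 8×6 + 1×5 = 189
Proposal E: 3×1 + 9×1 + 15×2 + 17×6 + 8×5 + 1×4 = 188
Proposal F: 3×4 + 9×3 + 15×1 + 17×3 + 8×2 + 1×1 = 122

Proposal B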